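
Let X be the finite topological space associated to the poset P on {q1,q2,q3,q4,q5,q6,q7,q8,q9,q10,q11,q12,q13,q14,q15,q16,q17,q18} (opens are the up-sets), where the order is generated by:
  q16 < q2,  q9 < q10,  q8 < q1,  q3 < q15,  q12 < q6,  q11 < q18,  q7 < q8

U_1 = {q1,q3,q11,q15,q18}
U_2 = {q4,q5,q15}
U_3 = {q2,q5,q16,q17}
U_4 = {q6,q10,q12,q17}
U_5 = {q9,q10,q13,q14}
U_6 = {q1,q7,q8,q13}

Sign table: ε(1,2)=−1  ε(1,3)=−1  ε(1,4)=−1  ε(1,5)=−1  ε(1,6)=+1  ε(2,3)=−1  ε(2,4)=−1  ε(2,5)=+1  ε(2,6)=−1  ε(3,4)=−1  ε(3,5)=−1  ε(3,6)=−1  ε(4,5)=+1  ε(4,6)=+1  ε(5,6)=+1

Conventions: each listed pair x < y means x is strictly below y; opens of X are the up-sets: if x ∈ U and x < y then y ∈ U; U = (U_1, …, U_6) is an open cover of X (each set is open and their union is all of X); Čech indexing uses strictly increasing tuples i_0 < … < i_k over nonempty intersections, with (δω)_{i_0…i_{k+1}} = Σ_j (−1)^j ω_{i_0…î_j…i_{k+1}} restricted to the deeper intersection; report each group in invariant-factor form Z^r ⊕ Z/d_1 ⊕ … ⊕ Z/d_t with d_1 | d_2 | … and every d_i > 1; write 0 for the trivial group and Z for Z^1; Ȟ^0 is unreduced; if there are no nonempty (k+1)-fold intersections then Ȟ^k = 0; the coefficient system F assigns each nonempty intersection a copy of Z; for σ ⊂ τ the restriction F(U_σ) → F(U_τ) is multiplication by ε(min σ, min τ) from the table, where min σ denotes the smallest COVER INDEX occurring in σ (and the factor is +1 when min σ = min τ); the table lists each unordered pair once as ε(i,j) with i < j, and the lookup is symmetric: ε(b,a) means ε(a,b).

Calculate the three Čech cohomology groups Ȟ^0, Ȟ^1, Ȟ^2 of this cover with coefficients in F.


nerve of the cover:
  U12={q15} U16={q1} U23={q5} U34={q17} U45={q10} U56={q13}
C dims 6,6; δ0: rk 6, SNF 1^5·2
Ȟ^0 = (6 − 6) − 0 = 0, so Ȟ^0 ≅ 0
Ȟ^1 = (6 − 0) − 6 = 0 plus torsion [2], so Ȟ^1 ≅ Z/2
Ȟ^2 = (0 − 0) − 0 = 0, so Ȟ^2 ≅ 0

Ȟ^0 ≅ 0, Ȟ^1 ≅ Z/2, Ȟ^2 ≅ 0


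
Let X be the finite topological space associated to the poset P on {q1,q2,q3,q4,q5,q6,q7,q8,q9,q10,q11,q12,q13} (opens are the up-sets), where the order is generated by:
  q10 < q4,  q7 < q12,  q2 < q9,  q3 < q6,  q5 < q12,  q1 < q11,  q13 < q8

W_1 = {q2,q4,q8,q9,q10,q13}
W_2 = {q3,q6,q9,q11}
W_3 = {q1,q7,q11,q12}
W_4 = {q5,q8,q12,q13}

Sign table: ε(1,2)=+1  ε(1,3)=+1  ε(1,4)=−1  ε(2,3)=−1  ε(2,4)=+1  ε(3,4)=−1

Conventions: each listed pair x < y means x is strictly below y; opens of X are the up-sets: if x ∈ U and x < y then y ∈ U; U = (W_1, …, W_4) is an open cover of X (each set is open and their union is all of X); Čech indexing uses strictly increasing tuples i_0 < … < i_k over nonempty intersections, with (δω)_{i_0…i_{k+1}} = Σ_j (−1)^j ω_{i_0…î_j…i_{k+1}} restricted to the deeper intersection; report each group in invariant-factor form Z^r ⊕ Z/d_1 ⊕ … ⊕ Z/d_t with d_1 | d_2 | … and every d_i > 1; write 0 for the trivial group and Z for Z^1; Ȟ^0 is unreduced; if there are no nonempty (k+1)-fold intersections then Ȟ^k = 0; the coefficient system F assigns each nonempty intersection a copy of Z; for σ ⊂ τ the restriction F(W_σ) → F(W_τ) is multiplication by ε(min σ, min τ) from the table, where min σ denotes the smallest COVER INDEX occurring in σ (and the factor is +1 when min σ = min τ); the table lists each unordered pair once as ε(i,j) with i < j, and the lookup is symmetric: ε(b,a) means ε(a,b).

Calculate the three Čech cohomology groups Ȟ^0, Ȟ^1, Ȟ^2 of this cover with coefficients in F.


nonempty overlaps:
  W12={q9} W14={q8,q13} W23={q11} W34={q12}
C dims 4,4; δ0: rk 4, SNF 1^3·2
degree 0: 4−4−0 = 0 → Ȟ^0 ≅ 0
degree 1: 4−0−4 = 0 plus torsion [2] → Ȟ^1 ≅ Z/2
degree 2: 0−0−0 = 0 → Ȟ^2 ≅ 0

Ȟ^0(U;F) ≅ 0,  Ȟ^1(U;F) ≅ Z/2,  Ȟ^2(U;F) ≅ 0


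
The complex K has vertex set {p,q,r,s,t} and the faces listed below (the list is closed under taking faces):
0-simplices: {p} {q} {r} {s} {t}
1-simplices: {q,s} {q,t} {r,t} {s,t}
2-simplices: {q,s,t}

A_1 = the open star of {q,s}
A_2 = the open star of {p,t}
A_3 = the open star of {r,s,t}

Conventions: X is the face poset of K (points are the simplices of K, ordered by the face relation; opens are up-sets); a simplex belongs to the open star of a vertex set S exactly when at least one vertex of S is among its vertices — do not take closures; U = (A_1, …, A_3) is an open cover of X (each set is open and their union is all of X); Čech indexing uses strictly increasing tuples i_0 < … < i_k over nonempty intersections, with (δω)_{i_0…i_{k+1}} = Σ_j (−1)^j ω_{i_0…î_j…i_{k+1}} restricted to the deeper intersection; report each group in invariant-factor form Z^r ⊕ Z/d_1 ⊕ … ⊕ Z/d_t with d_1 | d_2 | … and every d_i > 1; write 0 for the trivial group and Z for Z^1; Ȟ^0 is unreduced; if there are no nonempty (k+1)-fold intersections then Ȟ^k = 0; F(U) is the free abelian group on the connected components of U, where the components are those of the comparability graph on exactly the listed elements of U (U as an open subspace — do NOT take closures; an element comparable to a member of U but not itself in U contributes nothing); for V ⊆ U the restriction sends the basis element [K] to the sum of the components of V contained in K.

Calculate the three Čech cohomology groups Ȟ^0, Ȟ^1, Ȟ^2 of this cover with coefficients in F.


Ȟ^0(U;F) ≅ Z^2, Ȟ^1(U;F) ≅ 0 and Ȟ^2(U;F) ≅ 0

nonempty intersections:
  A1={{q},{s},{q,s},{q,t},{s,t},{q,s,t}} A2={{p},{t},{q,t},{r,t},{s,t},{q,s,t}} A3={{r},{s},{t},{q,s},{q,t},{r,t},{s,t},{q,s,t}}
  A12={{q,t},{s,t},{q,s,t}} A13={{s},{q,s},{q,t},{s,t},{q,s,t}} A23={{t},{q,t},{r,t},{s,t},{q,s,t}}
  A123={{q,t},{s,t},{q,s,t}}
components per intersection:
  A1: {{q},{s},{q,s},{q,t},{s,t},{q,s,t}}
  A2: {{p}} {{t},{q,t},{r,t},{s,t},{q,s,t}}
  A3: {{r},{s},{t},{q,s},{q,t},{r,t},{s,t},{q,s,t}}
  A12: {{q,t},{s,t},{q,s,t}}
  A13: {{s},{q,s},{q,t},{s,t},{q,s,t}}
  A23: {{t},{q,t},{r,t},{s,t},{q,s,t}}
  A123: {{q,t},{s,t},{q,s,t}}
C dims 4,3,1; δ0: rk 2, SNF 1^2; δ1: rk 1, SNF 1^1
Ȟ^0: (4−2)−0=2 ⇒ Z^2
Ȟ^1: (3−1)−2=0 ⇒ 0
Ȟ^2: (1−0)−1=0 ⇒ 0


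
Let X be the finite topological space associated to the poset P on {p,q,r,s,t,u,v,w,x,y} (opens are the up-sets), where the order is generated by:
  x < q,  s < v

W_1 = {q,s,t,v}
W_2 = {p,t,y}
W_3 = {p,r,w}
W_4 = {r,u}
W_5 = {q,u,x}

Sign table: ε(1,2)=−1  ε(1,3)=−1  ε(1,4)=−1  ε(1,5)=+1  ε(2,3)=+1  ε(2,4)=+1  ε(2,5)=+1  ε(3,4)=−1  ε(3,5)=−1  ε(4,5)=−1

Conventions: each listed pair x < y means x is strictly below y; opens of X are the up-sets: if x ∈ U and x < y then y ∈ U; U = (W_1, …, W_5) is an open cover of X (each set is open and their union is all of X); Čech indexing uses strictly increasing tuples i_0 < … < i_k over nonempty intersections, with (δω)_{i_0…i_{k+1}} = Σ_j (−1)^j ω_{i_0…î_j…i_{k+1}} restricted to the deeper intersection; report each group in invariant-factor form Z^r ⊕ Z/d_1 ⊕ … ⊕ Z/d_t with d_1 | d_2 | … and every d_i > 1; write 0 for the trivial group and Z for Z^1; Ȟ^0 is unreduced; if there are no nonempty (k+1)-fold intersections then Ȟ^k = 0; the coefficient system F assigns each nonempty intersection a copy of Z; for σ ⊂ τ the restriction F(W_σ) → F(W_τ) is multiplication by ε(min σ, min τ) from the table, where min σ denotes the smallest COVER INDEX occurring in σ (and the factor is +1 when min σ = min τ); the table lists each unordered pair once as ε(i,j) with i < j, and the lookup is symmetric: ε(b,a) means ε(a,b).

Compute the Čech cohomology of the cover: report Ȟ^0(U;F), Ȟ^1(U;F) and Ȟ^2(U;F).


Ȟ^0 = 0,  Ȟ^1 = Z/2,  Ȟ^2 = 0

nerve of the cover:
  W12={t} W15={q} W23={p} W34={r} W45={u}
C dims 5,5; δ0: rk 5, SNF 1^4·2
Ȟ^0 = (5 − 5) − 0 = 0, so Ȟ^0 ≅ 0
Ȟ^1 = (5 − 0) − 5 = 0 plus torsion [2], so Ȟ^1 ≅ Z/2
Ȟ^2 = (0 − 0) − 0 = 0, so Ȟ^2 ≅ 0


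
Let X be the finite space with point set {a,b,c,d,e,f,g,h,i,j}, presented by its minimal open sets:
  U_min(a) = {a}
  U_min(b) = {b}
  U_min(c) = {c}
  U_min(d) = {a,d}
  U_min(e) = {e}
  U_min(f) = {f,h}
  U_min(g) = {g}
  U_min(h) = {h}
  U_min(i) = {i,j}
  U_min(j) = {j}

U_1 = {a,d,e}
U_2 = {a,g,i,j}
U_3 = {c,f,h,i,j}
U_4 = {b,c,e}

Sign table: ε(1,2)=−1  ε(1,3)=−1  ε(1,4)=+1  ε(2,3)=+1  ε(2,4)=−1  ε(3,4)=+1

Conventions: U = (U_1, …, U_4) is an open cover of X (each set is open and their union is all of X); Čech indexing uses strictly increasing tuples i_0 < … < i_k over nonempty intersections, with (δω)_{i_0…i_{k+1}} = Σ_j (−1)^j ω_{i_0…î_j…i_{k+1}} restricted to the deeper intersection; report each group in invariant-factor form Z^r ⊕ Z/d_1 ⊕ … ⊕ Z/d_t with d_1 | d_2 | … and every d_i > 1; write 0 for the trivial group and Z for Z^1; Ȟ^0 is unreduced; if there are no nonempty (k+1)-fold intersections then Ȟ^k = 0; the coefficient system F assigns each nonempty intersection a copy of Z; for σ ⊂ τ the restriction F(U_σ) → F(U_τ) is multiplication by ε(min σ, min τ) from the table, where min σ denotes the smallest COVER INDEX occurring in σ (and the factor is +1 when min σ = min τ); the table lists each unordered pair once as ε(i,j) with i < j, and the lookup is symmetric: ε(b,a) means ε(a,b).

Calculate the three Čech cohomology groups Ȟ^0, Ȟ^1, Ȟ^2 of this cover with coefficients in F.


Ȟ^0 ≅ 0,  Ȟ^1 ≅ Z/2,  Ȟ^2 ≅ 0

nerve simplices:
  U12={a} U14={e} U23={i,j} U34={c}
C dims 4,4; δ0: rk 4, SNF 1^3·2
degree 0: 4−4−0 = 0 → Ȟ^0 ≅ 0
degree 1: 4−0−4 = 0 plus torsion [2] → Ȟ^1 ≅ Z/2
degree 2: 0−0−0 = 0 → Ȟ^2 ≅ 0


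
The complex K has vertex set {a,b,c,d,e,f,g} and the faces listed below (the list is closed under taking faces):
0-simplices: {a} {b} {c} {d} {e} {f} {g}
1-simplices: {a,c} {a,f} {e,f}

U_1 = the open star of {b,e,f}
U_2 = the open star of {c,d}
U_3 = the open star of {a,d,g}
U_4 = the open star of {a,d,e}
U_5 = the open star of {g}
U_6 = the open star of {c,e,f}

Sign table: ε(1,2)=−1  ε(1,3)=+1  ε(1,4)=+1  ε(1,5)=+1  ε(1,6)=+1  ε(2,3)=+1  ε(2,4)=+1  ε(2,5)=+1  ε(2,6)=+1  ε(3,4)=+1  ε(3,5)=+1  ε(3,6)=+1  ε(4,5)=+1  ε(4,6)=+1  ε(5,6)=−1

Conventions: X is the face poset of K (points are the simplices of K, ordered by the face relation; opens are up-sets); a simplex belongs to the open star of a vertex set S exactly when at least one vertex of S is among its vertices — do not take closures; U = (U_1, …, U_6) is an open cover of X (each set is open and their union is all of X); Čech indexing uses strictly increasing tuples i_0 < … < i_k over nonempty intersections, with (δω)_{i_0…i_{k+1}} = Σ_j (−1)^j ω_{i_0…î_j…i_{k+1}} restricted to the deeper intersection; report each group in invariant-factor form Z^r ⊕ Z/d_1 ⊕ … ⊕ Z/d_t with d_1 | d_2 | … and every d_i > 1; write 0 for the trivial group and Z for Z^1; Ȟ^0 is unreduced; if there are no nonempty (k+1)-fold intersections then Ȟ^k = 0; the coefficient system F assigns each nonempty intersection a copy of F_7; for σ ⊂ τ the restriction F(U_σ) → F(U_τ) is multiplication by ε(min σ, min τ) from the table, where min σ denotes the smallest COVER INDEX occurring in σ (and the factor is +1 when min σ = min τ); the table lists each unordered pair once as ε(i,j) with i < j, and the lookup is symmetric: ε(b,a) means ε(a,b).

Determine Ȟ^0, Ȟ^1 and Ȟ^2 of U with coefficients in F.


Ȟ^0 ≅ Z/7, Ȟ^1 ≅ 0 and Ȟ^2 ≅ 0

nerve of the cover:
  U1={{b},{e},{f},{a,f},{e,f}} U2={{c},{d},{a,c}} U3={{a},{d},{g},{a,c},{a,f}} U4={{a},{d},{e},{a,c},{a,f},{e,f}} U5={{g}} U6={{c},{e},{f},{a,c},{a,f},{e,f}}
  U13={{a,f}} U14={{e},{a,f},{e,f}} U16={{e},{f},{a,f},{e,f}} U23={{d},{a,c}} U24={{d},{a,c}} U26={{c},{a,c}} U34={{a},{d},{a,c},{a,f}} U35={{g}} U36={{a,c},{a,f}} U46={{e},{a,c},{a,f},{e,f}}
  U134={{a,f}} U136={{a,f}} U146={{e},{a,f},{e,f}} U234={{d},{a,c}} U236={{a,c}} U246={{a,c}} U346={{a,c},{a,f}}
  U1346={{a,f}} U2346={{a,c}}
C dims 6,10,7,2; δ0: rk_F7 5; δ1: rk_F7 5; δ2: rk_F7 2
Ȟ^0 = (6 − 5) − 0 = 1, so Ȟ^0 ≅ Z/7
Ȟ^1 = (10 − 5) − 5 = 0, so Ȟ^1 ≅ 0
Ȟ^2 = (7 − 2) − 5 = 0, so Ȟ^2 ≅ 0


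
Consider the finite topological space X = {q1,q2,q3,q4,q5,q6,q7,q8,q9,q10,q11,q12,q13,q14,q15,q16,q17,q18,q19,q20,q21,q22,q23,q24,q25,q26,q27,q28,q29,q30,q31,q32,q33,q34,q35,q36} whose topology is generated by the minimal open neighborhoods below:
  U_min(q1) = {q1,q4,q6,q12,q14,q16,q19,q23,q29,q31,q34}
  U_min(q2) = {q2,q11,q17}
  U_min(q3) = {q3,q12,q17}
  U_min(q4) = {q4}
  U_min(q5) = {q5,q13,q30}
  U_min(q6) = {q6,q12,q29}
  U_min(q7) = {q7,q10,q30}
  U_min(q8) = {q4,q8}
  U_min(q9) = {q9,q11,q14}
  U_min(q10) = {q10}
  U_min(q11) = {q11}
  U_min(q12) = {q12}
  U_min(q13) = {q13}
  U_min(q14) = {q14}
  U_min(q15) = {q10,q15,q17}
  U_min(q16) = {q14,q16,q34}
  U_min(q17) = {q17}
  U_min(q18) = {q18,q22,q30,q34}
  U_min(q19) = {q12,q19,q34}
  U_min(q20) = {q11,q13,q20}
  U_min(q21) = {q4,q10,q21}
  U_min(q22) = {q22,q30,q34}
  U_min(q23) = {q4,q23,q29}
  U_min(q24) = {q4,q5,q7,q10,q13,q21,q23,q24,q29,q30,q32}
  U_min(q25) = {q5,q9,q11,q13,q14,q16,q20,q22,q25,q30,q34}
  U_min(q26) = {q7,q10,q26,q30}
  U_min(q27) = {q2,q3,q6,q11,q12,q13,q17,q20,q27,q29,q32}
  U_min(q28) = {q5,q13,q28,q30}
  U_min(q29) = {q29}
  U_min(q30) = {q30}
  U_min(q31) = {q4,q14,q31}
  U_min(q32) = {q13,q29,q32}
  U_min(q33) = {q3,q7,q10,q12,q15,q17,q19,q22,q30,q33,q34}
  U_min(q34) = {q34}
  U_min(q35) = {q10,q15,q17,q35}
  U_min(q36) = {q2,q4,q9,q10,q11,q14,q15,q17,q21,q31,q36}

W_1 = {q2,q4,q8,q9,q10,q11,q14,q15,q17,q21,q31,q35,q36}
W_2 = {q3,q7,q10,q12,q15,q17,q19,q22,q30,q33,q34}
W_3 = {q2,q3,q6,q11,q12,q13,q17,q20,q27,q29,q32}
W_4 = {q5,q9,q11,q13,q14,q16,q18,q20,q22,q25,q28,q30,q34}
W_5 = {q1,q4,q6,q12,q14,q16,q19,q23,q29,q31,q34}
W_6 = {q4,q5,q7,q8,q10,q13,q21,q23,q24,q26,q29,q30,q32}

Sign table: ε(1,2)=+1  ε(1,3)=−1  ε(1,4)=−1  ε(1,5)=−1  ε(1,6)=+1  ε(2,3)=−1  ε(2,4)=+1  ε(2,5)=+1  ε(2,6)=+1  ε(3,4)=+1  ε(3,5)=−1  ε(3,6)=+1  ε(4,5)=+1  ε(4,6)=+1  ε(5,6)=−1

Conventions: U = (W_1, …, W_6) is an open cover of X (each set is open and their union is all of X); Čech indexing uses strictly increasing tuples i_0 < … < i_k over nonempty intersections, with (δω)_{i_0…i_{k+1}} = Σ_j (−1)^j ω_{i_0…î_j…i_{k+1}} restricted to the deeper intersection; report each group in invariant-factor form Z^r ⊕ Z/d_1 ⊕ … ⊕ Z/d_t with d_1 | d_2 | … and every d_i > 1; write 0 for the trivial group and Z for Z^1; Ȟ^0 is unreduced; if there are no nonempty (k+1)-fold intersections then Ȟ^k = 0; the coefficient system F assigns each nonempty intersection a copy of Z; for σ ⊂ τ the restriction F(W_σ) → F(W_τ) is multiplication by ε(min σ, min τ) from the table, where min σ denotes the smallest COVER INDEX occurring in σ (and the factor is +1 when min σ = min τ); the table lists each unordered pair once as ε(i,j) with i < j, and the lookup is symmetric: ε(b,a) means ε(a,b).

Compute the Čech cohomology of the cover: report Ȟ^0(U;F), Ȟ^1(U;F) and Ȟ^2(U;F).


Ȟ^0 ≅ 0, Ȟ^1 ≅ Z/2 and Ȟ^2 ≅ Z

cover nerve:
  W12={q10,q15,q17} W13={q2,q11,q17} W14={q9,q11,q14} W15={q4,q14,q31} W16={q4,q8,q10,q21} W23={q3,q12,q17} W24={q22,q30,q34} W25={q12,q19,q34} W26={q7,q10,q30} W34={q11,q13,q20} W35={q6,q12,q29} W36={q13,q29,q32} W45={q14,q16,q34} W46={q5,q13,q30} W56={q4,q23,q29}
  W123={q17} W126={q10} W134={q11} W145={q14} W156={q4} W235={q12} W245={q34} W246={q30} W346={q13} W356={q29}
C dims 6,15,10; δ0: rk 6, SNF 1^5·2; δ1: rk 9, SNF 1^9
Ȟ^0: (6−6)−0=0 ⇒ 0
Ȟ^1: (15−9)−6=0 plus torsion [2] ⇒ Z/2
Ȟ^2: (10−0)−9=1 ⇒ Z


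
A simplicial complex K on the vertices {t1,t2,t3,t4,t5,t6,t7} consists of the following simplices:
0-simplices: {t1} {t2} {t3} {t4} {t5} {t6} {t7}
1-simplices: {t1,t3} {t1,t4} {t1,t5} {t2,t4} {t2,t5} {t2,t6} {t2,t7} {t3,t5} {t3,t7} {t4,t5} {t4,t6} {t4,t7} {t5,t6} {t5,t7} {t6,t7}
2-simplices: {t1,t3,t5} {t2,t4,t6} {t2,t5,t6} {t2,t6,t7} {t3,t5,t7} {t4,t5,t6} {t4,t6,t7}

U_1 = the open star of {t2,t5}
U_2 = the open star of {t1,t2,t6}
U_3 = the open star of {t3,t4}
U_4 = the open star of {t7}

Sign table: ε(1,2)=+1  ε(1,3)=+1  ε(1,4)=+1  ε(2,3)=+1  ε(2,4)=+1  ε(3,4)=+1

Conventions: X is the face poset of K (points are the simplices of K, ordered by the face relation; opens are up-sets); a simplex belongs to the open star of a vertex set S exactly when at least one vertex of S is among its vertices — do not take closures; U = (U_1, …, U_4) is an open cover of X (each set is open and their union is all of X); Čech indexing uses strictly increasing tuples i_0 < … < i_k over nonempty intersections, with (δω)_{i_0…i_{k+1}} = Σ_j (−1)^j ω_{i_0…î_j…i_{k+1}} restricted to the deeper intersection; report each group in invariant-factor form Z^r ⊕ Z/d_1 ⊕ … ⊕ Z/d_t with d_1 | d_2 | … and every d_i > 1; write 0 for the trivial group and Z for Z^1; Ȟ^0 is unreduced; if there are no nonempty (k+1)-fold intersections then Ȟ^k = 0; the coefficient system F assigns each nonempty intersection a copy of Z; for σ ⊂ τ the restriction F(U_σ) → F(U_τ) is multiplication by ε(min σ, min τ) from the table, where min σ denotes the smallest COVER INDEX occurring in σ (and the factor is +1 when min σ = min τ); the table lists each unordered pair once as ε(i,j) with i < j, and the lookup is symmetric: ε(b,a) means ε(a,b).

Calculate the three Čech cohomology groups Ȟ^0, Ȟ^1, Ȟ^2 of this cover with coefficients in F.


nerve of the cover:
  U1={{t2},{t5},{t1,t5},{t2,t4},{t2,t5},{t2,t6},{t2,t7},{t3,t5},{t4,t5},{t5,t6},{t5,t7},{t1,t3,t5},{t2,t4,t6},{t2,t5,t6},{t2,t6,t7},{t3,t5,t7},{t4,t5,t6}} U2={{t1},{t2},{t6},{t1,t3},{t1,t4},{t1,t5},{t2,t4},{t2,t5},{t2,t6},{t2,t7},{t4,t6},{t5,t6},{t6,t7},{t1,t3,t5},{t2,t4,t6},{t2,t5,t6},{t2,t6,t7},{t4,t5,t6},{t4,t6,t7}} U3={{t3},{t4},{t1,t3},{t1,t4},{t2,t4},{t3,t5},{t3,t7},{t4,t5},{t4,t6},{t4,t7},{t1,t3,t5},{t2,t4,t6},{t3,t5,t7},{t4,t5,t6},{t4,t6,t7}} U4={{t7},{t2,t7},{t3,t7},{t4,t7},{t5,t7},{t6,t7},{t2,t6,t7},{t3,t5,t7},{t4,t6,t7}}
  U12={{t2},{t1,t5},{t2,t4},{t2,t5},{t2,t6},{t2,t7},{t5,t6},{t1,t3,t5},{t2,t4,t6},{t2,t5,t6},{t2,t6,t7},{t4,t5,t6}} U13={{t2,t4},{t3,t5},{t4,t5},{t1,t3,t5},{t2,t4,t6},{t3,t5,t7},{t4,t5,t6}} U14={{t2,t7},{t5,t7},{t2,t6,t7},{t3,t5,t7}} U23={{t1,t3},{t1,t4},{t2,t4},{t4,t6},{t1,t3,t5},{t2,t4,t6},{t4,t5,t6},{t4,t6,t7}} U24={{t2,t7},{t6,t7},{t2,t6,t7},{t4,t6,t7}} U34={{t3,t7},{t4,t7},{t3,t5,t7},{t4,t6,t7}}
  U123={{t2,t4},{t1,t3,t5},{t2,t4,t6},{t4,t5,t6}} U124={{t2,t7},{t2,t6,t7}} U134={{t3,t5,t7}} U234={{t4,t6,t7}}
C dims 4,6,4; δ0: rk 3, SNF 1^3; δ1: rk 3, SNF 1^3
Ȟ^0 = (4 − 3) − 0 = 1, so Ȟ^0 ≅ Z
Ȟ^1 = (6 − 3) − 3 = 0, so Ȟ^1 ≅ 0
Ȟ^2 = (4 − 0) − 3 = 1, so Ȟ^2 ≅ Z

Ȟ^0 ≅ Z, Ȟ^1 ≅ 0 and Ȟ^2 ≅ Z


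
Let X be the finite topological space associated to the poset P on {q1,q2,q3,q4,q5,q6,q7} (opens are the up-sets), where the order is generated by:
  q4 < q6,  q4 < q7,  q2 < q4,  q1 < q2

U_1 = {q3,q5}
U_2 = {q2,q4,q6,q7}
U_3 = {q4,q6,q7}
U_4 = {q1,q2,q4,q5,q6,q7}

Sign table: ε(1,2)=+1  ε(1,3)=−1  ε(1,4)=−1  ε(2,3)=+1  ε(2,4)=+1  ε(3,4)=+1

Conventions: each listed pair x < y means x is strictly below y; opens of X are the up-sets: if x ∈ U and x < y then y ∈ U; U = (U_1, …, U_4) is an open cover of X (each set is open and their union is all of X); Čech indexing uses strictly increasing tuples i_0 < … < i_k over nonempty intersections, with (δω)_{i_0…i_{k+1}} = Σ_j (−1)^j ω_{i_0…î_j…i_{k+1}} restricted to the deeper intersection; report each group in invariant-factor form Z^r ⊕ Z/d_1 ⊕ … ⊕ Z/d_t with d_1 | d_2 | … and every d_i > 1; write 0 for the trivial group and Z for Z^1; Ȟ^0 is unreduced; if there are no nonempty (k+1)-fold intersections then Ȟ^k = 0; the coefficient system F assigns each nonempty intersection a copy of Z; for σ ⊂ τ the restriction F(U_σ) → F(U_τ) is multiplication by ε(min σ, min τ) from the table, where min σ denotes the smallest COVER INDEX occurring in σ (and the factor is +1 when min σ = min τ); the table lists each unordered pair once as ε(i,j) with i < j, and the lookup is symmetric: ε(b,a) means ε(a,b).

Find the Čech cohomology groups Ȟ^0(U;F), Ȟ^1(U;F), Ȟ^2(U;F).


nerve simplices:
  U14={q5} U23={q4,q6,q7} U24={q2,q4,q6,q7} U34={q4,q6,q7}
  U234={q4,q6,q7}
C dims 4,4,1; δ0: rk 3, SNF 1^3; δ1: rk 1, SNF 1^1
degree 0: 4−3−0 = 1 → Ȟ^0 ≅ Z
degree 1: 4−1−3 = 0 → Ȟ^1 ≅ 0
degree 2: 1−0−1 = 0 → Ȟ^2 ≅ 0

Ȟ^0 ≅ Z, Ȟ^1 ≅ 0 and Ȟ^2 ≅ 0


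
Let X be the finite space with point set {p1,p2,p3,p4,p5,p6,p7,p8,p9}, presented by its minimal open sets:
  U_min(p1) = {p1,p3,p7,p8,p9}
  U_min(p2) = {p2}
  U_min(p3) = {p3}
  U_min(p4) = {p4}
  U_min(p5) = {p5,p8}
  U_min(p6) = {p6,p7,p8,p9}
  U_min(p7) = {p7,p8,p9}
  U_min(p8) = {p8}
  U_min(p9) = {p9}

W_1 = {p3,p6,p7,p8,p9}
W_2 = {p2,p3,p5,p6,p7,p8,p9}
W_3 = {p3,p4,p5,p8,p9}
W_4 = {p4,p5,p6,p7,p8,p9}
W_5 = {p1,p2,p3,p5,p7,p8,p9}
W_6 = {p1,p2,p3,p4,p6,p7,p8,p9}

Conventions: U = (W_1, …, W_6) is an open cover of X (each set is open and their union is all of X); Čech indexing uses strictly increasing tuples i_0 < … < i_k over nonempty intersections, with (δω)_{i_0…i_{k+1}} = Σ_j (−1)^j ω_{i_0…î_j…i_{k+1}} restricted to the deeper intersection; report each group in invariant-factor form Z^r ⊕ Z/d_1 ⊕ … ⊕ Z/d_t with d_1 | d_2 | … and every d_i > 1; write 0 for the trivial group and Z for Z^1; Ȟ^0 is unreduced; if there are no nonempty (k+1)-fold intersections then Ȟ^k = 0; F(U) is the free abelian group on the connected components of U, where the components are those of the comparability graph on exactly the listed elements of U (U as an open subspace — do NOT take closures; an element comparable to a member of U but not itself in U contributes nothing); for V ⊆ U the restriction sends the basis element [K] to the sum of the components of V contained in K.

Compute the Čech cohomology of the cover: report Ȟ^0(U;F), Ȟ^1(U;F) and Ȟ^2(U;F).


cover nerve:
  W12={p3,p6,p7,p8,p9} W13={p3,p8,p9} W14={p6,p7,p8,p9} W15={p3,p7,p8,p9} W16={p3,p6,p7,p8,p9} W23={p3,p5,p8,p9} W24={p5,p6,p7,p8,p9} W25={p2,p3,p5,p7,p8,p9} W26={p2,p3,p6,p7,p8,p9} W34={p4,p5,p8,p9} W35={p3,p5,p8,p9} W36={p3,p4,p8,p9} W45={p5,p7,p8,p9} W46={p4,p6,p7,p8,p9} W56={p1,p2,p3,p7,p8,p9}
  W123={p3,p8,p9} W124={p6,p7,p8,p9} W125={p3,p7,p8,p9} W126={p3,p6,p7,p8,p9} W134={p8,p9} W135={p3,p8,p9} W136={p3,p8,p9} W145={p7,p8,p9} W146={p6,p7,p8,p9} W156={p3,p7,p8,p9} W234={p5,p8,p9} W235={p3,p5,p8,p9} W236={p3,p8,p9} W245={p5,p7,p8,p9} W246={p6,p7,p8,p9} W256={p2,p3,p7,p8,p9} W345={p5,p8,p9} W346={p4,p8,p9} W356={p3,p8,p9} W456={p7,p8,p9}
  W1234={p8,p9} W1235={p3,p8,p9} W1236={p3,p8,p9} W1245={p7,p8,p9} W1246={p6,p7,p8,p9} W1256={p3,p7,p8,p9} W1345={p8,p9} W1346={p8,p9} W1356={p3,p8,p9} W1456={p7,p8,p9} W2345={p5,p8,p9} W2346={p8,p9} W2356={p3,p8,p9} W2456={p7,p8,p9} W3456={p8,p9}
  W12345={p8,p9} W12346={p8,p9} W12356={p3,p8,p9} W12456={p7,p8,p9} W13456={p8,p9} W23456={p8,p9}
  W123456={p8,p9}
components per intersection:
  W1: {p3} {p6,p7,p8,p9}
  W2: {p2} {p3} {p5,p6,p7,p8,p9}
  W3: {p3} {p4} {p5,p8} {p9}
  W4: {p4} {p5,p6,p7,p8,p9}
  W5: {p1,p3,p5,p7,p8,p9} {p2}
  W6: {p1,p3,p6,p7,p8,p9} {p2} {p4}
  W12: {p3} {p6,p7,p8,p9}
  W13: {p3} {p8} {p9}
  W14: {p6,p7,p8,p9}
  W15: {p3} {p7,p8,p9}
  W16: {p3} {p6,p7,p8,p9}
  W23: {p3} {p5,p8} {p9}
  W24: {p5,p6,p7,p8,p9}
  W25: {p2} {p3} {p5,p7,p8,p9}
  W26: {p2} {p3} {p6,p7,p8,p9}
  W34: {p4} {p5,p8} {p9}
  W35: {p3} {p5,p8} {p9}
  W36: {p3} {p4} {p8} {p9}
  W45: {p5,p7,p8,p9}
  W46: {p4} {p6,p7,p8,p9}
  W56: {p1,p3,p7,p8,p9} {p2}
  W123: {p3} {p8} {p9}
  W124: {p6,p7,p8,p9}
  W125: {p3} {p7,p8,p9}
  W126: {p3} {p6,p7,p8,p9}
  W134: {p8} {p9}
  W135: {p3} {p8} {p9}
  W136: {p3} {p8} {p9}
  W145: {p7,p8,p9}
  W146: {p6,p7,p8,p9}
  W156: {p3} {p7,p8,p9}
  W234: {p5,p8} {p9}
  W235: {p3} {p5,p8} {p9}
  W236: {p3} {p8} {p9}
  W245: {p5,p7,p8,p9}
  W246: {p6,p7,p8,p9}
  W256: {p2} {p3} {p7,p8,p9}
  W345: {p5,p8} {p9}
  W346: {p4} {p8} {p9}
  W356: {p3} {p8} {p9}
  W456: {p7,p8,p9}
  W1234: {p8} {p9}
  W1235: {p3} {p8} {p9}
  W1236: {p3} {p8} {p9}
  W1245: {p7,p8,p9}
  W1246: {p6,p7,p8,p9}
  W1256: {p3} {p7,p8,p9}
  W1345: {p8} {p9}
  W1346: {p8} {p9}
  W1356: {p3} {p8} {p9}
  W1456: {p7,p8,p9}
  W2345: {p5,p8} {p9}
  W2346: {p8} {p9}
  W2356: {p3} {p8} {p9}
  W2456: {p7,p8,p9}
  W3456: {p8} {p9}
  W12345: {p8} {p9}
  W12346: {p8} {p9}
  W12356: {p3} {p8} {p9}
  W12456: {p7,p8,p9}
  W13456: {p8} {p9}
  W23456: {p8} {p9}
  W123456: {p8} {p9}
C dims 16,35,42,30; δ0: rk 13, SNF 1^13; δ1: rk 22, SNF 1^22; δ2: rk 20, SNF 1^20
Ȟ^0: (16−13)−0=3 ⇒ Z^3
Ȟ^1: (35−22)−13=0 ⇒ 0
Ȟ^2: (42−20)−22=0 ⇒ 0

Ȟ^0(U;F) ≅ Z^3; Ȟ^1(U;F) ≅ 0; Ȟ^2(U;F) ≅ 0


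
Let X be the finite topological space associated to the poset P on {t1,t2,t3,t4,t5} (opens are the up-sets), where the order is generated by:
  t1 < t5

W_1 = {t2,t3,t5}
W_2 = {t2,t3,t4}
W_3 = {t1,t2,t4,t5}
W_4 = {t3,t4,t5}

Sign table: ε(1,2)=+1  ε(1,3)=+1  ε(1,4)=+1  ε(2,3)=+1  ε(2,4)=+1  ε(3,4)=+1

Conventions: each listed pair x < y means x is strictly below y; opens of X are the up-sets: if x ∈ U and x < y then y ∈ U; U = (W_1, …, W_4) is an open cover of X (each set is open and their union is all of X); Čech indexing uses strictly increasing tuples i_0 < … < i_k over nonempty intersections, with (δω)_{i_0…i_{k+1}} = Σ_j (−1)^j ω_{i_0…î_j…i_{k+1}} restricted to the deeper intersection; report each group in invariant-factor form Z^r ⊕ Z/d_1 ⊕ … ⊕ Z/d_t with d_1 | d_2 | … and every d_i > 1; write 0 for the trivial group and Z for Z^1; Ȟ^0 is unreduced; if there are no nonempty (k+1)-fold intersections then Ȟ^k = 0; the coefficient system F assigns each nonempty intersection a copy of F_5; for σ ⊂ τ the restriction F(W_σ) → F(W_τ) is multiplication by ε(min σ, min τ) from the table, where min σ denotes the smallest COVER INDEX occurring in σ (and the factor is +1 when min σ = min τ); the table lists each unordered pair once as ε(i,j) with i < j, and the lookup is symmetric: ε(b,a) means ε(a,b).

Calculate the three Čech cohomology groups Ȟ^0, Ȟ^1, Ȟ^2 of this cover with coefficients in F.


nerve simplices:
  W12={t2,t3} W13={t2,t5} W14={t3,t5} W23={t2,t4} W24={t3,t4} W34={t4,t5}
  W123={t2} W124={t3} W134={t5} W234={t4}
C dims 4,6,4; δ0: rk_F5 3; δ1: rk_F5 3
degree 0: 4−3−0 = 1 → Ȟ^0 ≅ Z/5
degree 1: 6−3−3 = 0 → Ȟ^1 ≅ 0
degree 2: 4−0−3 = 1 → Ȟ^2 ≅ Z/5

Ȟ^0(U;F) ≅ Z/5, Ȟ^1(U;F) ≅ 0, Ȟ^2(U;F) ≅ Z/5


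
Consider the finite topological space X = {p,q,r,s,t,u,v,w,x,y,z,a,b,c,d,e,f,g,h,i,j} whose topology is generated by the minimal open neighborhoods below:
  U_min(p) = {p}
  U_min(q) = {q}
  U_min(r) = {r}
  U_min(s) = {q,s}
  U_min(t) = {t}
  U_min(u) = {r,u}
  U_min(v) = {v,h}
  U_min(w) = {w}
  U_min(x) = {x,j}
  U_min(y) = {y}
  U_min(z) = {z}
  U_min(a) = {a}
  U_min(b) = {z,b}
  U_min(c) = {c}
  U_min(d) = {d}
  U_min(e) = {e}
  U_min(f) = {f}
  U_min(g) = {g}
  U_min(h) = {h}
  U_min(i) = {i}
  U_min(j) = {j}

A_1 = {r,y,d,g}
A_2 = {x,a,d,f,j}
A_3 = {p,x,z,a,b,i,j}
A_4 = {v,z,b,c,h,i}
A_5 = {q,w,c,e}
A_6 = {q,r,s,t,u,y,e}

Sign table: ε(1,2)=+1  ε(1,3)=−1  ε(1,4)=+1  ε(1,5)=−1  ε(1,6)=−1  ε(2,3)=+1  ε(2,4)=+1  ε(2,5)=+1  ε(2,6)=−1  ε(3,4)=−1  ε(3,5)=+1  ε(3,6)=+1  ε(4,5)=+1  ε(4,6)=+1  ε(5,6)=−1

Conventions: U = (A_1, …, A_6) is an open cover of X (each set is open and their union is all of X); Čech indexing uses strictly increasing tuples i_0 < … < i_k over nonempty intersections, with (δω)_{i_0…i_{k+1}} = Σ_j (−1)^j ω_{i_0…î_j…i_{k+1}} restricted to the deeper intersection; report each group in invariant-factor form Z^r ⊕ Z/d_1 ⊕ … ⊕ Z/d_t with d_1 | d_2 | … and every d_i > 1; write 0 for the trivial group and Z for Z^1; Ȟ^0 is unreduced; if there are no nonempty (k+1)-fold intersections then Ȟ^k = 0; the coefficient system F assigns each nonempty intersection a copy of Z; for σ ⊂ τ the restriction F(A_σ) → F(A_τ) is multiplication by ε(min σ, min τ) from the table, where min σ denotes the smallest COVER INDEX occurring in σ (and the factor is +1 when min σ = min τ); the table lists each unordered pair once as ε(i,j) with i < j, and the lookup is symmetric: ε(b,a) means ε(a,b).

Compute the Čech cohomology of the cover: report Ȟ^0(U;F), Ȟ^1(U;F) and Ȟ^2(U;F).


Ȟ^0 ≅ 0, Ȟ^1 ≅ Z/2 and Ȟ^2 ≅ 0

nerve simplices:
  A12={d} A16={r,y} A23={x,a,j} A34={z,b,i} A45={c} A56={q,e}
C dims 6,6; δ0: rk 6, SNF 1^5·2
degree 0: 6−6−0 = 0 → Ȟ^0 ≅ 0
degree 1: 6−0−6 = 0 plus torsion [2] → Ȟ^1 ≅ Z/2
degree 2: 0−0−0 = 0 → Ȟ^2 ≅ 0


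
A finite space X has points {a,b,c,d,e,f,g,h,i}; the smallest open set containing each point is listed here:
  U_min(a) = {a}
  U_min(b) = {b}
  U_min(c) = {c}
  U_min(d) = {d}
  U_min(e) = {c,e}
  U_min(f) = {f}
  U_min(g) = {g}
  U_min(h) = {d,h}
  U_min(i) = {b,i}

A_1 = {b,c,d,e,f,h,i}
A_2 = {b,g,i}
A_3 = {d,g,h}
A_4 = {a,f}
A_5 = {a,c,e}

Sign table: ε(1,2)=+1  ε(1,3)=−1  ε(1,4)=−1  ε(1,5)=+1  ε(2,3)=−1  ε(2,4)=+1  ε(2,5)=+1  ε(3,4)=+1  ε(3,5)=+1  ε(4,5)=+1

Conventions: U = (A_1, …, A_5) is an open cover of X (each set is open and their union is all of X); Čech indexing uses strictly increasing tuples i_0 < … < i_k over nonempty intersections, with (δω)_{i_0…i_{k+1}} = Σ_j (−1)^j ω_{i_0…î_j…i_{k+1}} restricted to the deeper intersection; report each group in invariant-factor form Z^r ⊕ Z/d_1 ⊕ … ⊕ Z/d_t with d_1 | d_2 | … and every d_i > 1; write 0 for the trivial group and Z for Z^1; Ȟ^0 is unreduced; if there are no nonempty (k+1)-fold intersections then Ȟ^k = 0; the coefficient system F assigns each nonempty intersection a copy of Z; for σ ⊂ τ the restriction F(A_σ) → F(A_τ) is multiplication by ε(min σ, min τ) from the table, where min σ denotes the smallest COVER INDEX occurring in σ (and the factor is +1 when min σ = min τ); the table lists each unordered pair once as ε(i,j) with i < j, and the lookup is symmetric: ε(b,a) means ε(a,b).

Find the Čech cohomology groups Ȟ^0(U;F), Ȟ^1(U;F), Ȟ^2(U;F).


Ȟ^0 ≅ 0, Ȟ^1 ≅ Z ⊕ Z/2 and Ȟ^2 ≅ 0

nerve of the cover:
  A12={b,i} A13={d,h} A14={f} A15={c,e} A23={g} A45={a}
C dims 5,6; δ0: rk 5, SNF 1^4·2
Ȟ^0 = (5 − 5) − 0 = 0, so Ȟ^0 ≅ 0
Ȟ^1 = (6 − 0) − 5 = 1 plus torsion [2], so Ȟ^1 ≅ Z ⊕ Z/2
Ȟ^2 = (0 − 0) − 0 = 0, so Ȟ^2 ≅ 0


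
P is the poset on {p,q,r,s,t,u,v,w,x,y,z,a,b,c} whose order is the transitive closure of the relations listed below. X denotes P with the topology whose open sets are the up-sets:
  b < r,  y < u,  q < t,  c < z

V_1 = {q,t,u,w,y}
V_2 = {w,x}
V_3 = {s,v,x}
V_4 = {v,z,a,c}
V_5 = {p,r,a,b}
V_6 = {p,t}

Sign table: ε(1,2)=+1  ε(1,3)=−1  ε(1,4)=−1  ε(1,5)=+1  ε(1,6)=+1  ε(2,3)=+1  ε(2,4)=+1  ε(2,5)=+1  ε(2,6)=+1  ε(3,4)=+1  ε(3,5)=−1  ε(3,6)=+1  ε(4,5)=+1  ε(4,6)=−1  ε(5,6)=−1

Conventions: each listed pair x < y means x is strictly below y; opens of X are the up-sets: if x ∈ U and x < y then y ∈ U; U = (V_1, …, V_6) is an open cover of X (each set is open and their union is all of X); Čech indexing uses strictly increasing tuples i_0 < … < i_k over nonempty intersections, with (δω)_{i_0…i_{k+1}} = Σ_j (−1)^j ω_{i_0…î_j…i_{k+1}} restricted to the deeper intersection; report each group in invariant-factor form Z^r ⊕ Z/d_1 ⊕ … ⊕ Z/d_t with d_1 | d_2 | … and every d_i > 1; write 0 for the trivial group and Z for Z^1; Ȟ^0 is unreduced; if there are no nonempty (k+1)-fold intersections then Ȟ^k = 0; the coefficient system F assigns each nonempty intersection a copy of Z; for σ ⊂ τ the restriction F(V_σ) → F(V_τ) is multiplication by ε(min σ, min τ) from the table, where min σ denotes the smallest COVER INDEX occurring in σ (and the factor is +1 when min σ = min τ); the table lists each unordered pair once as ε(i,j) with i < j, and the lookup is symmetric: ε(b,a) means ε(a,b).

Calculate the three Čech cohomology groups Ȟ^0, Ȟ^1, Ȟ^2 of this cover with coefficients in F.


nerve simplices:
  V12={w} V16={t} V23={x} V34={v} V45={a} V56={p}
C dims 6,6; δ0: rk 6, SNF 1^5·2
degree 0: 6−6−0 = 0 → Ȟ^0 ≅ 0
degree 1: 6−0−6 = 0 plus torsion [2] → Ȟ^1 ≅ Z/2
degree 2: 0−0−0 = 0 → Ȟ^2 ≅ 0

Ȟ^0 ≅ 0; Ȟ^1 ≅ Z/2; Ȟ^2 ≅ 0


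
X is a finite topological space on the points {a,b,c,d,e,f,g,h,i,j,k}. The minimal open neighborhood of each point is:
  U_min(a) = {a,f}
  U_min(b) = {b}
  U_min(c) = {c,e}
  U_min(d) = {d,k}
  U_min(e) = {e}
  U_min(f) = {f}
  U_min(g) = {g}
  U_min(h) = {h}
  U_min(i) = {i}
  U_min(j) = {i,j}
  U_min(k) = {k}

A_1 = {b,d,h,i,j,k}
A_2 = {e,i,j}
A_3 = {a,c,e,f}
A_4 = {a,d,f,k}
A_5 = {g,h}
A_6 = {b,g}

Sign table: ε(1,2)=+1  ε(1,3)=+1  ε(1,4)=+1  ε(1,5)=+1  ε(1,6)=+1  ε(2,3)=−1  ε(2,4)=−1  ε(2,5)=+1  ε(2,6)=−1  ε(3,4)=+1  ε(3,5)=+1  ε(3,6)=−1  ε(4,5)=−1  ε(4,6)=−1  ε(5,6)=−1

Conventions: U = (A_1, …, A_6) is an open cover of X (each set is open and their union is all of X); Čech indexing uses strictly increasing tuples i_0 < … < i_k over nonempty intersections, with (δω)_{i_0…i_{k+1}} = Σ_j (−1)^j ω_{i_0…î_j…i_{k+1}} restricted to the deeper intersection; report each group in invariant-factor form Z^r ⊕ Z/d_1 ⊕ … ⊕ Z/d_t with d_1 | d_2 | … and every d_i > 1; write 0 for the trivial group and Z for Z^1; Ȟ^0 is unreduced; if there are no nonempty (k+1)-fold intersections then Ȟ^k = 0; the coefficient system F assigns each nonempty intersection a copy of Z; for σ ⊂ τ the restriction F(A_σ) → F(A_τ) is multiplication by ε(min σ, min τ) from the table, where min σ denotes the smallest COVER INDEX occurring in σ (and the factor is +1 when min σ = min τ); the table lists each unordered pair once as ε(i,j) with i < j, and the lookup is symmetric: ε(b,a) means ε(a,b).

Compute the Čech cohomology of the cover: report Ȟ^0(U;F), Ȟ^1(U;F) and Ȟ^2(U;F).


Ȟ^0 = 0,  Ȟ^1 = Z ⊕ Z/2,  Ȟ^2 = 0

nonempty overlaps:
  A12={i,j} A14={d,k} A15={h} A16={b} A23={e} A34={a,f} A56={g}
C dims 6,7; δ0: rk 6, SNF 1^5·2
degree 0: 6−6−0 = 0 → Ȟ^0 ≅ 0
degree 1: 7−0−6 = 1 plus torsion [2] → Ȟ^1 ≅ Z ⊕ Z/2
degree 2: 0−0−0 = 0 → Ȟ^2 ≅ 0


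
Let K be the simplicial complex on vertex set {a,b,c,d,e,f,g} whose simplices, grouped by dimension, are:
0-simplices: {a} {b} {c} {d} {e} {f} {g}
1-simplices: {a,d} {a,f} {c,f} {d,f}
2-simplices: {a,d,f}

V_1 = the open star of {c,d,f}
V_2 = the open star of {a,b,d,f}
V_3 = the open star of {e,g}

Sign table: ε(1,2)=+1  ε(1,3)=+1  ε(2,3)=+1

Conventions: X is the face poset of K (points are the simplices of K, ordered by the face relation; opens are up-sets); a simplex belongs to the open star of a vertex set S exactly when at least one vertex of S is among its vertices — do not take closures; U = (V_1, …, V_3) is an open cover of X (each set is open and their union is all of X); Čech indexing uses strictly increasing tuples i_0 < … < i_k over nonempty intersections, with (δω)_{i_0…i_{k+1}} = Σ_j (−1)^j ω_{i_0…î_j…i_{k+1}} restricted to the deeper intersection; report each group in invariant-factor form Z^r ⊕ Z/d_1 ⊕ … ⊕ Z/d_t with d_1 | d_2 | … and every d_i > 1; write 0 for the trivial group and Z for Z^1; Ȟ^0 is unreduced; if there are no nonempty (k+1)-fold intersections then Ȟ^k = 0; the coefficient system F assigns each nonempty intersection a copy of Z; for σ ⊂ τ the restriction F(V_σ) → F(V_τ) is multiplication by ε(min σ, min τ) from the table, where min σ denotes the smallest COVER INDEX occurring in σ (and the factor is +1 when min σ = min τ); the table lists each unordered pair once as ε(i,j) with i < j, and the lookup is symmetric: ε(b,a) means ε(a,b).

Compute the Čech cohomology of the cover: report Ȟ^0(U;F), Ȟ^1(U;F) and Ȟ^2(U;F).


nerve simplices:
  V1={{c},{d},{f},{a,d},{a,f},{c,f},{d,f},{a,d,f}} V2={{a},{b},{d},{f},{a,d},{a,f},{c,f},{d,f},{a,d,f}} V3={{e},{g}}
  V12={{d},{f},{a,d},{a,f},{c,f},{d,f},{a,d,f}}
C dims 3,1; δ0: rk 1, SNF 1^1
degree 0: 3−1−0 = 2 → Ȟ^0 ≅ Z^2
degree 1: 1−0−1 = 0 → Ȟ^1 ≅ 0
degree 2: 0−0−0 = 0 → Ȟ^2 ≅ 0

Ȟ^0 ≅ Z^2, Ȟ^1 ≅ 0, Ȟ^2 ≅ 0


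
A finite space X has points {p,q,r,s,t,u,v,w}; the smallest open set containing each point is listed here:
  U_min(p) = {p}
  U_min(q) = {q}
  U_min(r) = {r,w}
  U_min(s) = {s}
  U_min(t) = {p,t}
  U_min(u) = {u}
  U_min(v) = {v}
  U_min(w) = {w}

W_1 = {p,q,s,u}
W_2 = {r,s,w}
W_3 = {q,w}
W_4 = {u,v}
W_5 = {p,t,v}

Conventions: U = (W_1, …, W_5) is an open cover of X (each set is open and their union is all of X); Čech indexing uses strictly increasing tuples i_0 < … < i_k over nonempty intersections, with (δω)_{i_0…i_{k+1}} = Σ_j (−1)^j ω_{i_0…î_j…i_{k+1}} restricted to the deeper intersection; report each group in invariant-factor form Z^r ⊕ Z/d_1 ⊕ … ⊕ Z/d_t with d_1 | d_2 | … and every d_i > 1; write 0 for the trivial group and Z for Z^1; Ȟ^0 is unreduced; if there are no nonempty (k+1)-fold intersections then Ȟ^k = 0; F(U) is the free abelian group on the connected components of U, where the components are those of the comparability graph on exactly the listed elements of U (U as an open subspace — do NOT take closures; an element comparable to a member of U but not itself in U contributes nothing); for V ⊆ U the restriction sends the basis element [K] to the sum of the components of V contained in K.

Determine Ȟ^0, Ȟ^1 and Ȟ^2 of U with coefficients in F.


Ȟ^0 ≅ Z^6, Ȟ^1 ≅ 0, Ȟ^2 ≅ 0

intersection data:
  W12={s} W13={q} W14={u} W15={p} W23={w} W45={v}
components per intersection:
  W1: {p} {q} {s} {u}
  W2: {r,w} {s}
  W3: {q} {w}
  W4: {u} {v}
  W5: {p,t} {v}
  W12: {s}
  W13: {q}
  W14: {u}
  W15: {p}
  W23: {w}
  W45: {v}
C dims 12,6; δ0: rk 6, SNF 1^6
Ȟ^0 = (12 − 6) − 0 = 6, so Ȟ^0 ≅ Z^6
Ȟ^1 = (6 − 0) − 6 = 0, so Ȟ^1 ≅ 0
Ȟ^2 = (0 − 0) − 0 = 0, so Ȟ^2 ≅ 0


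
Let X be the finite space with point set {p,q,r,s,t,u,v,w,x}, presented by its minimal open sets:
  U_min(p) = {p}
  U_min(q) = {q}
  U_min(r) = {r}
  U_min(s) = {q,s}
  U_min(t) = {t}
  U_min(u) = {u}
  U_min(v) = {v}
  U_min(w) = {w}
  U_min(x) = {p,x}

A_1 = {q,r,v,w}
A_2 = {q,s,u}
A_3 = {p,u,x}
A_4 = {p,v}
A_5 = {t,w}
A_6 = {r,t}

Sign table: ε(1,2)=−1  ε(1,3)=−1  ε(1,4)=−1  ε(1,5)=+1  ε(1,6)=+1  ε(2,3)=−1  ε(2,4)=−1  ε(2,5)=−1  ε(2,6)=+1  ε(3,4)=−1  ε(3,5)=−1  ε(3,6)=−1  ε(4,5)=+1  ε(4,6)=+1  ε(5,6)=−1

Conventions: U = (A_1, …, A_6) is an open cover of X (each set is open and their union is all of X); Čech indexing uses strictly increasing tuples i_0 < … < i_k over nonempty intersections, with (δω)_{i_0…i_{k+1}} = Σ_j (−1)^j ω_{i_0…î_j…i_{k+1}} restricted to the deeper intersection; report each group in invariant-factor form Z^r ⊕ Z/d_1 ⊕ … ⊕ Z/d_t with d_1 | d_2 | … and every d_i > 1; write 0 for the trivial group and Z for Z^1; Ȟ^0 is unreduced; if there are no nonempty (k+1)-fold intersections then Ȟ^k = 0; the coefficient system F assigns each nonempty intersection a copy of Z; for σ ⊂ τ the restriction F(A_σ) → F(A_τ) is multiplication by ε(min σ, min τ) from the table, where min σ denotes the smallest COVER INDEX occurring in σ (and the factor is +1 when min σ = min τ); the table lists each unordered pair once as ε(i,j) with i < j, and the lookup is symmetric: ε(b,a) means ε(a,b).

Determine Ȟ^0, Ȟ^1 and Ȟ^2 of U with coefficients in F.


Ȟ^0 ≅ 0, Ȟ^1 ≅ Z ⊕ Z/2 and Ȟ^2 ≅ 0

nerve simplices:
  A12={q} A14={v} A15={w} A16={r} A23={u} A34={p} A56={t}
C dims 6,7; δ0: rk 6, SNF 1^5·2
degree 0: 6−6−0 = 0 → Ȟ^0 ≅ 0
degree 1: 7−0−6 = 1 plus torsion [2] → Ȟ^1 ≅ Z ⊕ Z/2
degree 2: 0−0−0 = 0 → Ȟ^2 ≅ 0


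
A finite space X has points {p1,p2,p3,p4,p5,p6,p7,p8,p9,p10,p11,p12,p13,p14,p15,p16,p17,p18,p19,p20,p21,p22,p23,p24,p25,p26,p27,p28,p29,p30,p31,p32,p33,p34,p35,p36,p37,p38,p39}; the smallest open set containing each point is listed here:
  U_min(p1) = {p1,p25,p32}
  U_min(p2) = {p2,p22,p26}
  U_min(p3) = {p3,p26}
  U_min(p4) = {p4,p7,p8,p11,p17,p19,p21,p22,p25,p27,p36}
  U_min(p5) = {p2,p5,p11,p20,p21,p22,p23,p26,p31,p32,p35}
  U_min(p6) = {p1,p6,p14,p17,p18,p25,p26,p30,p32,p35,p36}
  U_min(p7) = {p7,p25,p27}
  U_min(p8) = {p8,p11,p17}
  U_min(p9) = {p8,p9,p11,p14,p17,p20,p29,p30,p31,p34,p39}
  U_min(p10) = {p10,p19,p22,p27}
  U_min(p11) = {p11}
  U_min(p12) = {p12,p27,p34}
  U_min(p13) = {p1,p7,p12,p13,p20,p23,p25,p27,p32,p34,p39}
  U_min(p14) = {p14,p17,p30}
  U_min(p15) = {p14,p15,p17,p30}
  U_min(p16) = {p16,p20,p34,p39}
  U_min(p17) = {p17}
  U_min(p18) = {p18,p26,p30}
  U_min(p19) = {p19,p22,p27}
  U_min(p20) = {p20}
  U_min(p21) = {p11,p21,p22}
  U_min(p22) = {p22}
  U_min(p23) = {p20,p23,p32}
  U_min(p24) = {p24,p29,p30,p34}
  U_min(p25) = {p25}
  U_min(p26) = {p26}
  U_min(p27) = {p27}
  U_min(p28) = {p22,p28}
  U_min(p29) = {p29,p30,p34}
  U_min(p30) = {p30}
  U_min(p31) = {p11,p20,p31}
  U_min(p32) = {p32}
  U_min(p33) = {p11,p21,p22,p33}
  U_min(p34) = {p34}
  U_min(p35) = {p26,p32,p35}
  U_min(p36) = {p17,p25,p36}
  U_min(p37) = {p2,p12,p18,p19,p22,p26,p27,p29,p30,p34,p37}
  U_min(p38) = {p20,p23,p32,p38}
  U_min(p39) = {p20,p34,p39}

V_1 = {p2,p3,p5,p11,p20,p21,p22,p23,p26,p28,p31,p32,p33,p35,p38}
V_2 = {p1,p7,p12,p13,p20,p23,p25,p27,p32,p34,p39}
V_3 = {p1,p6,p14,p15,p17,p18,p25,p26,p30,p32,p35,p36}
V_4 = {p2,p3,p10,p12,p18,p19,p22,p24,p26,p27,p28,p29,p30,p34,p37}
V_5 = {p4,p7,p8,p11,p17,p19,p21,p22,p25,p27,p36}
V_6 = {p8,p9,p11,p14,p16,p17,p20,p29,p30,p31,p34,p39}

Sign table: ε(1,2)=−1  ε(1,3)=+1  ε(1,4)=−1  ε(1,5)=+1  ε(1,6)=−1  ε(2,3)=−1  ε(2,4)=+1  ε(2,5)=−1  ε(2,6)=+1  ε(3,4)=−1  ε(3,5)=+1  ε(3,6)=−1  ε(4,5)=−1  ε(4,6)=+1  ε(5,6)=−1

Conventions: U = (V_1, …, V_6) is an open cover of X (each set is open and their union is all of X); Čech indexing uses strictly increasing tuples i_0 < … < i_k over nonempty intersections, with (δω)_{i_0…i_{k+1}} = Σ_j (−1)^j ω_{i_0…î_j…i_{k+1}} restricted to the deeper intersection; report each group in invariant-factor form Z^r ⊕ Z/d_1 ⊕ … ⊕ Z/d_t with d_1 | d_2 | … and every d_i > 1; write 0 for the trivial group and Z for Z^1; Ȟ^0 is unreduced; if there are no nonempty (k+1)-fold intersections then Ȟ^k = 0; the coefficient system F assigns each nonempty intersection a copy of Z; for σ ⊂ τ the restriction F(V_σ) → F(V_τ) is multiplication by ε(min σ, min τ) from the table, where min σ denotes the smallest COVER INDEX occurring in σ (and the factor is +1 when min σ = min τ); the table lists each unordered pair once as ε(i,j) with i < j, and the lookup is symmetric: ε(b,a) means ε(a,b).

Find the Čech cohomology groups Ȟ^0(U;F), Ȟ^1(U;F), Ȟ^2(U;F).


Ȟ^0 = Z, Ȟ^1 = 0, Ȟ^2 = Z/2

nonempty overlaps:
  V12={p20,p23,p32} V13={p26,p32,p35} V14={p2,p3,p22,p26,p28} V15={p11,p21,p22} V16={p11,p20,p31} V23={p1,p25,p32} V24={p12,p27,p34} V25={p7,p25,p27} V26={p20,p34,p39} V34={p18,p26,p30} V35={p17,p25,p36} V36={p14,p17,p30} V45={p19,p22,p27} V46={p29,p30,p34} V56={p8,p11,p17}
  V123={p32} V126={p20} V134={p26} V145={p22} V156={p11} V235={p25} V245={p27} V246={p34} V346={p30} V356={p17}
C dims 6,15,10; δ0: rk 5, SNF 1^5; δ1: rk 10, SNF 1^9·2
degree 0: 6−5−0 = 1 → Ȟ^0 ≅ Z
degree 1: 15−10−5 = 0 → Ȟ^1 ≅ 0
degree 2: 10−0−10 = 0 plus torsion [2] → Ȟ^2 ≅ Z/2
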